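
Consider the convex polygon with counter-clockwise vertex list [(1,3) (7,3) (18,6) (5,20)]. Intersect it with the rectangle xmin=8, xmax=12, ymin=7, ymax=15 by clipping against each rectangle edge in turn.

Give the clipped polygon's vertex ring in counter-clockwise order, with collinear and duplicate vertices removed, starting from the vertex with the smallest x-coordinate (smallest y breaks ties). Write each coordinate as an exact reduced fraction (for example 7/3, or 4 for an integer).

Clipped polygon: [(8,7) (12,7) (12,162/13) (135/14,15) (8,15)]

1. After x ≥ 8: [(8,36/11) (18,6) (8,218/13)]
2. After x ≤ 12: [(8,36/11) (12,48/11) (12,162/13) (8,218/13)]
3. After y ≥ 7: [(8,7) (12,7) (12,162/13) (8,218/13)]
4. After y ≤ 15: [(8,15) (8,7) (12,7) (12,162/13) (135/14,15)]
5. Canonical ring: [(8,7) (12,7) (12,162/13) (135/14,15) (8,15)]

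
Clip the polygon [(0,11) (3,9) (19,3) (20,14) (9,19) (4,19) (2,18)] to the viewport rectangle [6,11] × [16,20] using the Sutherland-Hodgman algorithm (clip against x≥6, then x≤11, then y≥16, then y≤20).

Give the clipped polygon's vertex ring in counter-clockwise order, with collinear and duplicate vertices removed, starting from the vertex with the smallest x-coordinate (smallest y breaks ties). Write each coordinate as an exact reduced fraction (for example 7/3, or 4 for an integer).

1. After x ≥ 6: [(6,63/8) (19,3) (20,14) (9,19) (6,19)]
2. After x ≤ 11: [(6,63/8) (11,6) (11,199/11) (9,19) (6,19)]
3. After y ≥ 16: [(6,16) (11,16) (11,199/11) (9,19) (6,19)]
4. After y ≤ 20: [(6,16) (11,16) (11,199/11) (9,19) (6,19)]
5. Canonical ring: [(6,16) (11,16) (11,199/11) (9,19) (6,19)]

Clipped polygon: [(6,16) (11,16) (11,199/11) (9,19) (6,19)]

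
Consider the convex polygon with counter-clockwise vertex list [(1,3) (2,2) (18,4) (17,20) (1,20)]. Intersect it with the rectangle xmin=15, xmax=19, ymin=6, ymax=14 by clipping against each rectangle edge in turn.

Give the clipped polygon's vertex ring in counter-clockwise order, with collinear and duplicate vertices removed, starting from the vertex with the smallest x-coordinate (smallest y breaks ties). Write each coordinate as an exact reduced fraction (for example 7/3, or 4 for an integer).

1. After x ≥ 15: [(15,29/8) (18,4) (17,20) (15,20)]
2. After x ≤ 19: [(15,29/8) (18,4) (17,20) (15,20)]
3. After y ≥ 6: [(15,6) (143/8,6) (17,20) (15,20)]
4. After y ≤ 14: [(15,14) (15,6) (143/8,6) (139/8,14)]
5. Canonical ring: [(15,6) (143/8,6) (139/8,14) (15,14)]

Clipped polygon: [(15,6) (143/8,6) (139/8,14) (15,14)]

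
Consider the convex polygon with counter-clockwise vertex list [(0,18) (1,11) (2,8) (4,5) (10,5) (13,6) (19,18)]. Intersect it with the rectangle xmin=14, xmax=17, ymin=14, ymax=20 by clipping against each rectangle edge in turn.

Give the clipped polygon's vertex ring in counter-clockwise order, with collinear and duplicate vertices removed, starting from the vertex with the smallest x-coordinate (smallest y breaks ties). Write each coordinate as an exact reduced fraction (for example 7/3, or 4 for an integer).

1. After x ≥ 14: [(14,18) (14,8) (19,18)]
2. After x ≤ 17: [(17,18) (14,18) (14,8) (17,14)]
3. After y ≥ 14: [(17,18) (14,18) (14,14) (17,14) (17,14)]
4. After y ≤ 20: [(17,18) (14,18) (14,14) (17,14) (17,14)]
5. Canonical ring: [(14,14) (17,14) (17,18) (14,18)]

Clipped polygon: [(14,14) (17,14) (17,18) (14,18)]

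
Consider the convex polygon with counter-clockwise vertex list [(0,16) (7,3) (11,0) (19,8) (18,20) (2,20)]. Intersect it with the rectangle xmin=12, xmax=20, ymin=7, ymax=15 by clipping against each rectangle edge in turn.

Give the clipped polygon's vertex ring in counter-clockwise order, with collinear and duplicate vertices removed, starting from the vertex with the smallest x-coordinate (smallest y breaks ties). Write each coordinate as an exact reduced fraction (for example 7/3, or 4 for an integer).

1. After x ≥ 12: [(12,1) (19,8) (18,20) (12,20)]
2. After x ≤ 20: [(12,1) (19,8) (18,20) (12,20)]
3. After y ≥ 7: [(12,7) (18,7) (19,8) (18,20) (12,20)]
4. After y ≤ 15: [(12,15) (12,7) (18,7) (19,8) (221/12,15)]
5. Canonical ring: [(12,7) (18,7) (19,8) (221/12,15) (12,15)]

Clipped polygon: [(12,7) (18,7) (19,8) (221/12,15) (12,15)]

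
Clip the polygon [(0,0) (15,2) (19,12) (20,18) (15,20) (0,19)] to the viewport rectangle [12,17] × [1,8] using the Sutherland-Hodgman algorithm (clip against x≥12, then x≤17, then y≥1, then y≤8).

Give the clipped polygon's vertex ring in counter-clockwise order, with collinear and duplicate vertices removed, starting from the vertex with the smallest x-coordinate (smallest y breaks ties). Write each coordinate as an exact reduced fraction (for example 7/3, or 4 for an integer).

Clipped polygon: [(12,8/5) (15,2) (17,7) (17,8) (12,8)]

1. After x ≥ 12: [(12,8/5) (15,2) (19,12) (20,18) (15,20) (12,99/5)]
2. After x ≤ 17: [(12,8/5) (15,2) (17,7) (17,96/5) (15,20) (12,99/5)]
3. After y ≥ 1: [(12,8/5) (15,2) (17,7) (17,96/5) (15,20) (12,99/5)]
4. After y ≤ 8: [(12,8) (12,8/5) (15,2) (17,7) (17,8)]
5. Canonical ring: [(12,8/5) (15,2) (17,7) (17,8) (12,8)]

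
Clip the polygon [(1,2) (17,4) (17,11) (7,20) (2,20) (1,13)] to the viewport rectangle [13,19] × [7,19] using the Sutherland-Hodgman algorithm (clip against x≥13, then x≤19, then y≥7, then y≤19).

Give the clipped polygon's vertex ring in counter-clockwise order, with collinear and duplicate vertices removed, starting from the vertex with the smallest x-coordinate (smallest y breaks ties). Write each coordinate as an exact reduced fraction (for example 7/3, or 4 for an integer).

1. After x ≥ 13: [(13,7/2) (17,4) (17,11) (13,73/5)]
2. After x ≤ 19: [(13,7/2) (17,4) (17,11) (13,73/5)]
3. After y ≥ 7: [(13,7) (17,7) (17,11) (13,73/5)]
4. After y ≤ 19: [(13,7) (17,7) (17,11) (13,73/5)]
5. Canonical ring: [(13,7) (17,7) (17,11) (13,73/5)]

Clipped polygon: [(13,7) (17,7) (17,11) (13,73/5)]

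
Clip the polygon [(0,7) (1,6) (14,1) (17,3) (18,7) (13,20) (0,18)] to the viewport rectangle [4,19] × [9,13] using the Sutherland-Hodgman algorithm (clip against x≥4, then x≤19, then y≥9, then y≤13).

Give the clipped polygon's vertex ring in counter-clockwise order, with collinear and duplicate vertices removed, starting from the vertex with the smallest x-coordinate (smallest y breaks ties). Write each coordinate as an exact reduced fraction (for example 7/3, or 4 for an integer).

Clipped polygon: [(4,9) (224/13,9) (204/13,13) (4,13)]

1. After x ≥ 4: [(4,63/13) (14,1) (17,3) (18,7) (13,20) (4,242/13)]
2. After x ≤ 19: [(4,63/13) (14,1) (17,3) (18,7) (13,20) (4,242/13)]
3. After y ≥ 9: [(4,9) (224/13,9) (13,20) (4,242/13)]
4. After y ≤ 13: [(4,13) (4,9) (224/13,9) (204/13,13)]
5. Canonical ring: [(4,9) (224/13,9) (204/13,13) (4,13)]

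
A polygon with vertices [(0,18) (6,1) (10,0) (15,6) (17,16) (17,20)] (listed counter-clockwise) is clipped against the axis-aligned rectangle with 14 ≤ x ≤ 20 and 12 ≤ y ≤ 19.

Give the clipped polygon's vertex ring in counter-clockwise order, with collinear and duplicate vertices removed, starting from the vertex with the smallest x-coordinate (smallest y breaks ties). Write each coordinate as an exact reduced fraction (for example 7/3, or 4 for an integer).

1. After x ≥ 14: [(14,334/17) (14,24/5) (15,6) (17,16) (17,20)]
2. After x ≤ 20: [(14,334/17) (14,24/5) (15,6) (17,16) (17,20)]
3. After y ≥ 12: [(14,334/17) (14,12) (81/5,12) (17,16) (17,20)]
4. After y ≤ 19: [(14,19) (14,12) (81/5,12) (17,16) (17,19)]
5. Canonical ring: [(14,12) (81/5,12) (17,16) (17,19) (14,19)]

Clipped polygon: [(14,12) (81/5,12) (17,16) (17,19) (14,19)]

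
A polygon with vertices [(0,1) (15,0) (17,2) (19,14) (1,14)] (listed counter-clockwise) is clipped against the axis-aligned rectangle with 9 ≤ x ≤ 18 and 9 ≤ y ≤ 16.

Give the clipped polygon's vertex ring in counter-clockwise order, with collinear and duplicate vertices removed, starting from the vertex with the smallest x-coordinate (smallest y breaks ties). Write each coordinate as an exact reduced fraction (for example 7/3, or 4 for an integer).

1. After x ≥ 9: [(9,2/5) (15,0) (17,2) (19,14) (9,14)]
2. After x ≤ 18: [(9,2/5) (15,0) (17,2) (18,8) (18,14) (9,14)]
3. After y ≥ 9: [(9,9) (18,9) (18,14) (9,14)]
4. After y ≤ 16: [(9,9) (18,9) (18,14) (9,14)]
5. Canonical ring: [(9,9) (18,9) (18,14) (9,14)]

Clipped polygon: [(9,9) (18,9) (18,14) (9,14)]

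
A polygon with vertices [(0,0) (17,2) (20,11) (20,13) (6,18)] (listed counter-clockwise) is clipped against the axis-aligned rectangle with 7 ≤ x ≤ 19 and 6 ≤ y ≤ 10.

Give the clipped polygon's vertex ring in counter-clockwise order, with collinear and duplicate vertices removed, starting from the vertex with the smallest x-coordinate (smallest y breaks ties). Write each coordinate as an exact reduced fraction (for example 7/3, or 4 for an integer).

Clipped polygon: [(7,6) (55/3,6) (19,8) (19,10) (7,10)]

1. After x ≥ 7: [(7,14/17) (17,2) (20,11) (20,13) (7,247/14)]
2. After x ≤ 19: [(7,14/17) (17,2) (19,8) (19,187/14) (7,247/14)]
3. After y ≥ 6: [(7,6) (55/3,6) (19,8) (19,187/14) (7,247/14)]
4. After y ≤ 10: [(7,10) (7,6) (55/3,6) (19,8) (19,10)]
5. Canonical ring: [(7,6) (55/3,6) (19,8) (19,10) (7,10)]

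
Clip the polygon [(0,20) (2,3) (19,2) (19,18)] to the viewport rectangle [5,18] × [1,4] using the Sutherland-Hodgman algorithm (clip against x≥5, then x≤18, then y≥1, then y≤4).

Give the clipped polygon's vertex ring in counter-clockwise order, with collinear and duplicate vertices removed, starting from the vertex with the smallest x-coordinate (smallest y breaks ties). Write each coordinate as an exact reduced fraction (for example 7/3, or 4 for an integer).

Clipped polygon: [(5,48/17) (18,35/17) (18,4) (5,4)]

1. After x ≥ 5: [(5,370/19) (5,48/17) (19,2) (19,18)]
2. After x ≤ 18: [(18,344/19) (5,370/19) (5,48/17) (18,35/17)]
3. After y ≥ 1: [(18,344/19) (5,370/19) (5,48/17) (18,35/17)]
4. After y ≤ 4: [(18,4) (5,4) (5,48/17) (18,35/17)]
5. Canonical ring: [(5,48/17) (18,35/17) (18,4) (5,4)]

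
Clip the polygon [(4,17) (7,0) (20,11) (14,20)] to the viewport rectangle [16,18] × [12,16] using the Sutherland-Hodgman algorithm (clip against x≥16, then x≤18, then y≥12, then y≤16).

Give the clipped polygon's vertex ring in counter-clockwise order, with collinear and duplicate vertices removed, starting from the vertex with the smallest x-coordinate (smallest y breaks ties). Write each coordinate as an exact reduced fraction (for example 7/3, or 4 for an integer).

1. After x ≥ 16: [(16,99/13) (20,11) (16,17)]
2. After x ≤ 18: [(16,99/13) (18,121/13) (18,14) (16,17)]
3. After y ≥ 12: [(16,12) (18,12) (18,14) (16,17)]
4. After y ≤ 16: [(16,16) (16,12) (18,12) (18,14) (50/3,16)]
5. Canonical ring: [(16,12) (18,12) (18,14) (50/3,16) (16,16)]

Clipped polygon: [(16,12) (18,12) (18,14) (50/3,16) (16,16)]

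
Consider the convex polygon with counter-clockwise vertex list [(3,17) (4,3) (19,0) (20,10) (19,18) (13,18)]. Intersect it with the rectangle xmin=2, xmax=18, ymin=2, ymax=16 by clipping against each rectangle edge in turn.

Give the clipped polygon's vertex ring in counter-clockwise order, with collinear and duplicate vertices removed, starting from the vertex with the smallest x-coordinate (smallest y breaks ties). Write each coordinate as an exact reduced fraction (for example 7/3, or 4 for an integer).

1. After x ≥ 2: [(3,17) (4,3) (19,0) (20,10) (19,18) (13,18)]
2. After x ≤ 18: [(3,17) (4,3) (18,1/5) (18,18) (13,18)]
3. After y ≥ 2: [(3,17) (4,3) (9,2) (18,2) (18,18) (13,18)]
4. After y ≤ 16: [(43/14,16) (4,3) (9,2) (18,2) (18,16)]
5. Canonical ring: [(43/14,16) (4,3) (9,2) (18,2) (18,16)]

Clipped polygon: [(43/14,16) (4,3) (9,2) (18,2) (18,16)]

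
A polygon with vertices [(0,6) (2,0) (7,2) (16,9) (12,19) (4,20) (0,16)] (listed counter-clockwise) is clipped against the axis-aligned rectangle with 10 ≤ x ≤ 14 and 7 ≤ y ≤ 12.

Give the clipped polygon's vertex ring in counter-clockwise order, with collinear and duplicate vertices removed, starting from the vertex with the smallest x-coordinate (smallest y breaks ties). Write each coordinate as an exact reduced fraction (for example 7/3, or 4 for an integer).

1. After x ≥ 10: [(10,13/3) (16,9) (12,19) (10,77/4)]
2. After x ≤ 14: [(10,13/3) (14,67/9) (14,14) (12,19) (10,77/4)]
3. After y ≥ 7: [(10,7) (94/7,7) (14,67/9) (14,14) (12,19) (10,77/4)]
4. After y ≤ 12: [(10,12) (10,7) (94/7,7) (14,67/9) (14,12)]
5. Canonical ring: [(10,7) (94/7,7) (14,67/9) (14,12) (10,12)]

Clipped polygon: [(10,7) (94/7,7) (14,67/9) (14,12) (10,12)]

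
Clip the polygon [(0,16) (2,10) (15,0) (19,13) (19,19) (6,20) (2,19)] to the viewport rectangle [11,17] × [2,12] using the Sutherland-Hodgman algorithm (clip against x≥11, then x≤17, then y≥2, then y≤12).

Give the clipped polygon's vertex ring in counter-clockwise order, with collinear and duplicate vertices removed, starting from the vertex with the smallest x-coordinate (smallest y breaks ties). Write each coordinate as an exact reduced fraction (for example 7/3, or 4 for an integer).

1. After x ≥ 11: [(11,40/13) (15,0) (19,13) (19,19) (11,255/13)]
2. After x ≤ 17: [(11,40/13) (15,0) (17,13/2) (17,249/13) (11,255/13)]
3. After y ≥ 2: [(11,40/13) (62/5,2) (203/13,2) (17,13/2) (17,249/13) (11,255/13)]
4. After y ≤ 12: [(11,12) (11,40/13) (62/5,2) (203/13,2) (17,13/2) (17,12)]
5. Canonical ring: [(11,40/13) (62/5,2) (203/13,2) (17,13/2) (17,12) (11,12)]

Clipped polygon: [(11,40/13) (62/5,2) (203/13,2) (17,13/2) (17,12) (11,12)]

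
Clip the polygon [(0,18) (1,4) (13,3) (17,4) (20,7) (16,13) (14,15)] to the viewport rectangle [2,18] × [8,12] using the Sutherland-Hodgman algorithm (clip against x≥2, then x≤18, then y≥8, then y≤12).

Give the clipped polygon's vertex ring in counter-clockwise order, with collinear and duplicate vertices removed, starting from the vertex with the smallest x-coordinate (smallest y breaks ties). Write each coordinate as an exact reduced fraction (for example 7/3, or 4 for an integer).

Clipped polygon: [(2,8) (18,8) (18,10) (50/3,12) (2,12)]

1. After x ≥ 2: [(2,123/7) (2,47/12) (13,3) (17,4) (20,7) (16,13) (14,15)]
2. After x ≤ 18: [(2,123/7) (2,47/12) (13,3) (17,4) (18,5) (18,10) (16,13) (14,15)]
3. After y ≥ 8: [(2,123/7) (2,8) (18,8) (18,10) (16,13) (14,15)]
4. After y ≤ 12: [(2,12) (2,8) (18,8) (18,10) (50/3,12)]
5. Canonical ring: [(2,8) (18,8) (18,10) (50/3,12) (2,12)]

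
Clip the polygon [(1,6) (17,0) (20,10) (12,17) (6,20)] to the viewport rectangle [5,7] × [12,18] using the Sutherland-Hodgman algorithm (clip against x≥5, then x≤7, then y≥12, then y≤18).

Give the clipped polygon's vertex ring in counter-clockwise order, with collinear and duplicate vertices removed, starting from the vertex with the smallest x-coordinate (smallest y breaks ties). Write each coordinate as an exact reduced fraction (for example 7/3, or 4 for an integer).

Clipped polygon: [(5,12) (7,12) (7,18) (37/7,18) (5,86/5)]

1. After x ≥ 5: [(5,86/5) (5,9/2) (17,0) (20,10) (12,17) (6,20)]
2. After x ≤ 7: [(5,86/5) (5,9/2) (7,15/4) (7,39/2) (6,20)]
3. After y ≥ 12: [(5,86/5) (5,12) (7,12) (7,39/2) (6,20)]
4. After y ≤ 18: [(37/7,18) (5,86/5) (5,12) (7,12) (7,18)]
5. Canonical ring: [(5,12) (7,12) (7,18) (37/7,18) (5,86/5)]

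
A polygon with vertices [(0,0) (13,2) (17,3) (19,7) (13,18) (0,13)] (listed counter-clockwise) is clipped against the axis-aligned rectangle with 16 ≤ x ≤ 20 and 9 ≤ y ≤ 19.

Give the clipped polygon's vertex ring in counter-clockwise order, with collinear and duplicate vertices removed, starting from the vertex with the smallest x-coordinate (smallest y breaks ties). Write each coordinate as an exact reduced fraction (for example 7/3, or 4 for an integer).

Clipped polygon: [(16,9) (197/11,9) (16,25/2)]

1. After x ≥ 16: [(16,11/4) (17,3) (19,7) (16,25/2)]
2. After x ≤ 20: [(16,11/4) (17,3) (19,7) (16,25/2)]
3. After y ≥ 9: [(16,9) (197/11,9) (16,25/2)]
4. After y ≤ 19: [(16,9) (197/11,9) (16,25/2)]
5. Canonical ring: [(16,9) (197/11,9) (16,25/2)]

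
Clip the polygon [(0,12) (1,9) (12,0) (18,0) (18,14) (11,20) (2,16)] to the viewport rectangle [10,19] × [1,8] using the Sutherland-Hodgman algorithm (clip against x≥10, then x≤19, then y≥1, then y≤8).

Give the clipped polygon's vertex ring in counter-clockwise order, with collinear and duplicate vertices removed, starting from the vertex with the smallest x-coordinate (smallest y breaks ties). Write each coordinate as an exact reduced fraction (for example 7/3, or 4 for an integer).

Clipped polygon: [(10,18/11) (97/9,1) (18,1) (18,8) (10,8)]

1. After x ≥ 10: [(10,18/11) (12,0) (18,0) (18,14) (11,20) (10,176/9)]
2. After x ≤ 19: [(10,18/11) (12,0) (18,0) (18,14) (11,20) (10,176/9)]
3. After y ≥ 1: [(10,18/11) (97/9,1) (18,1) (18,14) (11,20) (10,176/9)]
4. After y ≤ 8: [(10,8) (10,18/11) (97/9,1) (18,1) (18,8)]
5. Canonical ring: [(10,18/11) (97/9,1) (18,1) (18,8) (10,8)]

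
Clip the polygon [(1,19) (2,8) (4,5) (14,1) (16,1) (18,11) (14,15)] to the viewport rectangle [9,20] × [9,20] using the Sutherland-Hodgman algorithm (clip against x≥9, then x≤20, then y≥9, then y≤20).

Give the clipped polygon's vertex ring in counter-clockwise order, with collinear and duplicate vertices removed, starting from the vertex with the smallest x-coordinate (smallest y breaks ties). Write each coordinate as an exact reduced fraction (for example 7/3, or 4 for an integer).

Clipped polygon: [(9,9) (88/5,9) (18,11) (14,15) (9,215/13)]

1. After x ≥ 9: [(9,215/13) (9,3) (14,1) (16,1) (18,11) (14,15)]
2. After x ≤ 20: [(9,215/13) (9,3) (14,1) (16,1) (18,11) (14,15)]
3. After y ≥ 9: [(9,215/13) (9,9) (88/5,9) (18,11) (14,15)]
4. After y ≤ 20: [(9,215/13) (9,9) (88/5,9) (18,11) (14,15)]
5. Canonical ring: [(9,9) (88/5,9) (18,11) (14,15) (9,215/13)]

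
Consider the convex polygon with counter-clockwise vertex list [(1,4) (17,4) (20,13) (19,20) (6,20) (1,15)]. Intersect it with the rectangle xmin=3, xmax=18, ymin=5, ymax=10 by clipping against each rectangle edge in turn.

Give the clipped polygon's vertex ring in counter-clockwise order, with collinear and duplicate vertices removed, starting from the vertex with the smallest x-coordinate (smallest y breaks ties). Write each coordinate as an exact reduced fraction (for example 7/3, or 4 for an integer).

1. After x ≥ 3: [(3,4) (17,4) (20,13) (19,20) (6,20) (3,17)]
2. After x ≤ 18: [(3,4) (17,4) (18,7) (18,20) (6,20) (3,17)]
3. After y ≥ 5: [(3,5) (52/3,5) (18,7) (18,20) (6,20) (3,17)]
4. After y ≤ 10: [(3,10) (3,5) (52/3,5) (18,7) (18,10)]
5. Canonical ring: [(3,5) (52/3,5) (18,7) (18,10) (3,10)]

Clipped polygon: [(3,5) (52/3,5) (18,7) (18,10) (3,10)]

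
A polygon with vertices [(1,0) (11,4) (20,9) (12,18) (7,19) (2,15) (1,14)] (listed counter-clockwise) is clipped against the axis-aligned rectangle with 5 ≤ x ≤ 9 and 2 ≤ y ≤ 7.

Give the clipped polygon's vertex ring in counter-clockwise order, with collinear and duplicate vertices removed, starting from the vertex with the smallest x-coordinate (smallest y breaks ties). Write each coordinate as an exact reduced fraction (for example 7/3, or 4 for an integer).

Clipped polygon: [(5,2) (6,2) (9,16/5) (9,7) (5,7)]

1. After x ≥ 5: [(5,8/5) (11,4) (20,9) (12,18) (7,19) (5,87/5)]
2. After x ≤ 9: [(5,8/5) (9,16/5) (9,93/5) (7,19) (5,87/5)]
3. After y ≥ 2: [(5,2) (6,2) (9,16/5) (9,93/5) (7,19) (5,87/5)]
4. After y ≤ 7: [(5,7) (5,2) (6,2) (9,16/5) (9,7)]
5. Canonical ring: [(5,2) (6,2) (9,16/5) (9,7) (5,7)]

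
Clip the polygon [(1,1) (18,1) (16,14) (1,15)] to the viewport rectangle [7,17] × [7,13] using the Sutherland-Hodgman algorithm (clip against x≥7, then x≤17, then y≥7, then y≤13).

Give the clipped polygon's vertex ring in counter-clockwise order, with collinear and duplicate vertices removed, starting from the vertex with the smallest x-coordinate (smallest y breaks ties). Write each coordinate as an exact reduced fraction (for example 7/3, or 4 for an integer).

1. After x ≥ 7: [(7,1) (18,1) (16,14) (7,73/5)]
2. After x ≤ 17: [(7,1) (17,1) (17,15/2) (16,14) (7,73/5)]
3. After y ≥ 7: [(7,7) (17,7) (17,15/2) (16,14) (7,73/5)]
4. After y ≤ 13: [(7,13) (7,7) (17,7) (17,15/2) (210/13,13)]
5. Canonical ring: [(7,7) (17,7) (17,15/2) (210/13,13) (7,13)]

Clipped polygon: [(7,7) (17,7) (17,15/2) (210/13,13) (7,13)]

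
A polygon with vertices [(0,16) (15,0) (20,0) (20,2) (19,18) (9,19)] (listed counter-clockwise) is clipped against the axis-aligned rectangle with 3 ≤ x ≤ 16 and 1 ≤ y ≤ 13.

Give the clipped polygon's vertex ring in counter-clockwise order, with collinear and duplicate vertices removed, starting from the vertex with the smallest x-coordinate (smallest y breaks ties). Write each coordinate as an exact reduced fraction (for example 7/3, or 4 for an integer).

1. After x ≥ 3: [(3,17) (3,64/5) (15,0) (20,0) (20,2) (19,18) (9,19)]
2. After x ≤ 16: [(3,17) (3,64/5) (15,0) (16,0) (16,183/10) (9,19)]
3. After y ≥ 1: [(3,17) (3,64/5) (225/16,1) (16,1) (16,183/10) (9,19)]
4. After y ≤ 13: [(3,13) (3,64/5) (225/16,1) (16,1) (16,13)]
5. Canonical ring: [(3,64/5) (225/16,1) (16,1) (16,13) (3,13)]

Clipped polygon: [(3,64/5) (225/16,1) (16,1) (16,13) (3,13)]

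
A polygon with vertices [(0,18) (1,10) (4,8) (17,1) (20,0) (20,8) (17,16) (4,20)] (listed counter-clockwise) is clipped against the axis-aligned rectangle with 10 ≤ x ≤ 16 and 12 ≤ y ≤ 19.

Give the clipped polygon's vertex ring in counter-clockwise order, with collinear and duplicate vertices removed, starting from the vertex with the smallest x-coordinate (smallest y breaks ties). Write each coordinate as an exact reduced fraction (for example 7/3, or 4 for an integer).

Clipped polygon: [(10,12) (16,12) (16,212/13) (10,236/13)]

1. After x ≥ 10: [(10,62/13) (17,1) (20,0) (20,8) (17,16) (10,236/13)]
2. After x ≤ 16: [(10,62/13) (16,20/13) (16,212/13) (10,236/13)]
3. After y ≥ 12: [(10,12) (16,12) (16,212/13) (10,236/13)]
4. After y ≤ 19: [(10,12) (16,12) (16,212/13) (10,236/13)]
5. Canonical ring: [(10,12) (16,12) (16,212/13) (10,236/13)]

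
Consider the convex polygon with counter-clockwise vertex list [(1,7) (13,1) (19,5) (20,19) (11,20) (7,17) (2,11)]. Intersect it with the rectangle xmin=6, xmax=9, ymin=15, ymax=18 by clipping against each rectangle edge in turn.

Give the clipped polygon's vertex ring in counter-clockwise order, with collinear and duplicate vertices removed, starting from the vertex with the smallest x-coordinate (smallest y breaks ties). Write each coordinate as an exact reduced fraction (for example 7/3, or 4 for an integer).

Clipped polygon: [(6,15) (9,15) (9,18) (25/3,18) (7,17) (6,79/5)]

1. After x ≥ 6: [(6,9/2) (13,1) (19,5) (20,19) (11,20) (7,17) (6,79/5)]
2. After x ≤ 9: [(6,9/2) (9,3) (9,37/2) (7,17) (6,79/5)]
3. After y ≥ 15: [(6,15) (9,15) (9,37/2) (7,17) (6,79/5)]
4. After y ≤ 18: [(6,15) (9,15) (9,18) (25/3,18) (7,17) (6,79/5)]
5. Canonical ring: [(6,15) (9,15) (9,18) (25/3,18) (7,17) (6,79/5)]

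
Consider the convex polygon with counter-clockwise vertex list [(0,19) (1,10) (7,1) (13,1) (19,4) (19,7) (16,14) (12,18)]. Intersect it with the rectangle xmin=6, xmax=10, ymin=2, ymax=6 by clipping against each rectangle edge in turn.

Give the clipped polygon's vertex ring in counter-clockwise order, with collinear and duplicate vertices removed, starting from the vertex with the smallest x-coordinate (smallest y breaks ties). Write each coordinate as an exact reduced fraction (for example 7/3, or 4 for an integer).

1. After x ≥ 6: [(6,37/2) (6,5/2) (7,1) (13,1) (19,4) (19,7) (16,14) (12,18)]
2. After x ≤ 10: [(10,109/6) (6,37/2) (6,5/2) (7,1) (10,1)]
3. After y ≥ 2: [(10,2) (10,109/6) (6,37/2) (6,5/2) (19/3,2)]
4. After y ≤ 6: [(10,2) (10,6) (6,6) (6,5/2) (19/3,2)]
5. Canonical ring: [(6,5/2) (19/3,2) (10,2) (10,6) (6,6)]

Clipped polygon: [(6,5/2) (19/3,2) (10,2) (10,6) (6,6)]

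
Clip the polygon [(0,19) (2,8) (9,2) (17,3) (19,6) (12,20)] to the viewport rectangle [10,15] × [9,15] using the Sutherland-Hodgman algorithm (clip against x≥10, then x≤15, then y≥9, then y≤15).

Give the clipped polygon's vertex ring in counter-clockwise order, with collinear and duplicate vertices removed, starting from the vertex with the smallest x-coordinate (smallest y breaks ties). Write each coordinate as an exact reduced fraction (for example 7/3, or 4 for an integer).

Clipped polygon: [(10,9) (15,9) (15,14) (29/2,15) (10,15)]

1. After x ≥ 10: [(10,119/6) (10,17/8) (17,3) (19,6) (12,20)]
2. After x ≤ 15: [(10,119/6) (10,17/8) (15,11/4) (15,14) (12,20)]
3. After y ≥ 9: [(10,119/6) (10,9) (15,9) (15,14) (12,20)]
4. After y ≤ 15: [(10,15) (10,9) (15,9) (15,14) (29/2,15)]
5. Canonical ring: [(10,9) (15,9) (15,14) (29/2,15) (10,15)]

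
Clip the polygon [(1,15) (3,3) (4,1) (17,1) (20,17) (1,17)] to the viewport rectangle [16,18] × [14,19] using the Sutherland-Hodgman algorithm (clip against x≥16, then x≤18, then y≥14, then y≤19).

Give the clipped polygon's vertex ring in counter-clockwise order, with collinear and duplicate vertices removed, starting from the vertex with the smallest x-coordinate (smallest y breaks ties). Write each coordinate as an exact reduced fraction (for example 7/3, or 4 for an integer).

Clipped polygon: [(16,14) (18,14) (18,17) (16,17)]

1. After x ≥ 16: [(16,1) (17,1) (20,17) (16,17)]
2. After x ≤ 18: [(16,1) (17,1) (18,19/3) (18,17) (16,17)]
3. After y ≥ 14: [(16,14) (18,14) (18,17) (16,17)]
4. After y ≤ 19: [(16,14) (18,14) (18,17) (16,17)]
5. Canonical ring: [(16,14) (18,14) (18,17) (16,17)]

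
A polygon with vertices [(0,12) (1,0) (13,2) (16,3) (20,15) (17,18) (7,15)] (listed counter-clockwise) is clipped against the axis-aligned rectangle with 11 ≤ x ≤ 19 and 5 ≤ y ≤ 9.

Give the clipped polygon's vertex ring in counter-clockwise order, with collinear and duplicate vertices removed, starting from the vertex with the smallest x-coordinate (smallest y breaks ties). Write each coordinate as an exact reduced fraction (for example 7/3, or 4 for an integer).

Clipped polygon: [(11,5) (50/3,5) (18,9) (11,9)]

1. After x ≥ 11: [(11,5/3) (13,2) (16,3) (20,15) (17,18) (11,81/5)]
2. After x ≤ 19: [(11,5/3) (13,2) (16,3) (19,12) (19,16) (17,18) (11,81/5)]
3. After y ≥ 5: [(11,5) (50/3,5) (19,12) (19,16) (17,18) (11,81/5)]
4. After y ≤ 9: [(11,9) (11,5) (50/3,5) (18,9)]
5. Canonical ring: [(11,5) (50/3,5) (18,9) (11,9)]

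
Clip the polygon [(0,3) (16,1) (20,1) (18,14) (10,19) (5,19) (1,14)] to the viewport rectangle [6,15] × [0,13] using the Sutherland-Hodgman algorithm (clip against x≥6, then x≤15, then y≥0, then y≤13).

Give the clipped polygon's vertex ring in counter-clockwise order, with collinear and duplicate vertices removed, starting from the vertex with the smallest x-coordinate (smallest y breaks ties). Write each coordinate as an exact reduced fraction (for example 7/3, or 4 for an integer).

Clipped polygon: [(6,9/4) (15,9/8) (15,13) (6,13)]

1. After x ≥ 6: [(6,9/4) (16,1) (20,1) (18,14) (10,19) (6,19)]
2. After x ≤ 15: [(6,9/4) (15,9/8) (15,127/8) (10,19) (6,19)]
3. After y ≥ 0: [(6,9/4) (15,9/8) (15,127/8) (10,19) (6,19)]
4. After y ≤ 13: [(6,13) (6,9/4) (15,9/8) (15,13)]
5. Canonical ring: [(6,9/4) (15,9/8) (15,13) (6,13)]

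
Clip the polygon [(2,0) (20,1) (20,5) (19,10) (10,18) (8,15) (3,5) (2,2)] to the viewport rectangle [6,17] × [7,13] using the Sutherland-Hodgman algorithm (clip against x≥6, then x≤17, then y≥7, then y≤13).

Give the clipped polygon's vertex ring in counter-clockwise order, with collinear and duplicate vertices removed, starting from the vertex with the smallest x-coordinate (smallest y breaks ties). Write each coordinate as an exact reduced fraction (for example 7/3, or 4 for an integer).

Clipped polygon: [(6,7) (17,7) (17,106/9) (125/8,13) (7,13) (6,11)]

1. After x ≥ 6: [(6,2/9) (20,1) (20,5) (19,10) (10,18) (8,15) (6,11)]
2. After x ≤ 17: [(6,2/9) (17,5/6) (17,106/9) (10,18) (8,15) (6,11)]
3. After y ≥ 7: [(6,7) (17,7) (17,106/9) (10,18) (8,15) (6,11)]
4. After y ≤ 13: [(6,7) (17,7) (17,106/9) (125/8,13) (7,13) (6,11)]
5. Canonical ring: [(6,7) (17,7) (17,106/9) (125/8,13) (7,13) (6,11)]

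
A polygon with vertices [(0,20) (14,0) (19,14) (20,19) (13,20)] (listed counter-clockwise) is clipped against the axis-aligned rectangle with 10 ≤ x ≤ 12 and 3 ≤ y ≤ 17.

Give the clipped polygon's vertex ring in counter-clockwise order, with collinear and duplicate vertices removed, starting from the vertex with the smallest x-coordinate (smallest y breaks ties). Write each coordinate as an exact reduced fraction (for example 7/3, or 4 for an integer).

1. After x ≥ 10: [(10,20) (10,40/7) (14,0) (19,14) (20,19) (13,20)]
2. After x ≤ 12: [(12,20) (10,20) (10,40/7) (12,20/7)]
3. After y ≥ 3: [(12,3) (12,20) (10,20) (10,40/7) (119/10,3)]
4. After y ≤ 17: [(12,3) (12,17) (10,17) (10,40/7) (119/10,3)]
5. Canonical ring: [(10,40/7) (119/10,3) (12,3) (12,17) (10,17)]

Clipped polygon: [(10,40/7) (119/10,3) (12,3) (12,17) (10,17)]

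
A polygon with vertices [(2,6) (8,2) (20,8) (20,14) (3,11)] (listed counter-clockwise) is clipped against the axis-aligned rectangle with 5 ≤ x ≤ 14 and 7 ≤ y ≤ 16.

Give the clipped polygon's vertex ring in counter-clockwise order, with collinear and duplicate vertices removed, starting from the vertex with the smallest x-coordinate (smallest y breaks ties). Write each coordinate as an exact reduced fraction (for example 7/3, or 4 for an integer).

Clipped polygon: [(5,7) (14,7) (14,220/17) (5,193/17)]

1. After x ≥ 5: [(5,4) (8,2) (20,8) (20,14) (5,193/17)]
2. After x ≤ 14: [(5,4) (8,2) (14,5) (14,220/17) (5,193/17)]
3. After y ≥ 7: [(5,7) (14,7) (14,220/17) (5,193/17)]
4. After y ≤ 16: [(5,7) (14,7) (14,220/17) (5,193/17)]
5. Canonical ring: [(5,7) (14,7) (14,220/17) (5,193/17)]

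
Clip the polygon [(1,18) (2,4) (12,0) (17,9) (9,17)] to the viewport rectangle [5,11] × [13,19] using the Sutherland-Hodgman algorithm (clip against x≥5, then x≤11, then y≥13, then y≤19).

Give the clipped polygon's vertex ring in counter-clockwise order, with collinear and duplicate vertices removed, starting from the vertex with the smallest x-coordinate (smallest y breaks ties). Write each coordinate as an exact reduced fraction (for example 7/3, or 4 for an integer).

1. After x ≥ 5: [(5,35/2) (5,14/5) (12,0) (17,9) (9,17)]
2. After x ≤ 11: [(5,35/2) (5,14/5) (11,2/5) (11,15) (9,17)]
3. After y ≥ 13: [(5,35/2) (5,13) (11,13) (11,15) (9,17)]
4. After y ≤ 19: [(5,35/2) (5,13) (11,13) (11,15) (9,17)]
5. Canonical ring: [(5,13) (11,13) (11,15) (9,17) (5,35/2)]

Clipped polygon: [(5,13) (11,13) (11,15) (9,17) (5,35/2)]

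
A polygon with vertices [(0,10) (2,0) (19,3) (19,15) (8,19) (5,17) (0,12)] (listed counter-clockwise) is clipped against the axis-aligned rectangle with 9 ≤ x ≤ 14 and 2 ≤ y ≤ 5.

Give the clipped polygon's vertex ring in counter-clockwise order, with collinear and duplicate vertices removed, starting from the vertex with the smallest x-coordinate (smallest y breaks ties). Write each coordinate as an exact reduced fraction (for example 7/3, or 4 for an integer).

1. After x ≥ 9: [(9,21/17) (19,3) (19,15) (9,205/11)]
2. After x ≤ 14: [(9,21/17) (14,36/17) (14,185/11) (9,205/11)]
3. After y ≥ 2: [(9,2) (40/3,2) (14,36/17) (14,185/11) (9,205/11)]
4. After y ≤ 5: [(9,5) (9,2) (40/3,2) (14,36/17) (14,5)]
5. Canonical ring: [(9,2) (40/3,2) (14,36/17) (14,5) (9,5)]

Clipped polygon: [(9,2) (40/3,2) (14,36/17) (14,5) (9,5)]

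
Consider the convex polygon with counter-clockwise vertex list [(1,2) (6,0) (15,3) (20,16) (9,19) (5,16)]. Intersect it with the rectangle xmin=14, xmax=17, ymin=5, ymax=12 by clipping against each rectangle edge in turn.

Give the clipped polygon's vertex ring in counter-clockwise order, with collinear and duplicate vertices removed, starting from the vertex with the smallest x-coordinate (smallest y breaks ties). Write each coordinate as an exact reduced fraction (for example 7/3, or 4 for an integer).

Clipped polygon: [(14,5) (205/13,5) (17,41/5) (17,12) (14,12)]

1. After x ≥ 14: [(14,8/3) (15,3) (20,16) (14,194/11)]
2. After x ≤ 17: [(14,8/3) (15,3) (17,41/5) (17,185/11) (14,194/11)]
3. After y ≥ 5: [(14,5) (205/13,5) (17,41/5) (17,185/11) (14,194/11)]
4. After y ≤ 12: [(14,12) (14,5) (205/13,5) (17,41/5) (17,12)]
5. Canonical ring: [(14,5) (205/13,5) (17,41/5) (17,12) (14,12)]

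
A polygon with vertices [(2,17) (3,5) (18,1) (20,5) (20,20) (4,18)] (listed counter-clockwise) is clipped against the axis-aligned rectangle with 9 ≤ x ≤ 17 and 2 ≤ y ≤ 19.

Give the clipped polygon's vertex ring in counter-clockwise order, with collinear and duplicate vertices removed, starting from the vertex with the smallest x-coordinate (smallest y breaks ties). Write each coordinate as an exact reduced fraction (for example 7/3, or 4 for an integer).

Clipped polygon: [(9,17/5) (57/4,2) (17,2) (17,19) (12,19) (9,149/8)]

1. After x ≥ 9: [(9,17/5) (18,1) (20,5) (20,20) (9,149/8)]
2. After x ≤ 17: [(9,17/5) (17,19/15) (17,157/8) (9,149/8)]
3. After y ≥ 2: [(9,17/5) (57/4,2) (17,2) (17,157/8) (9,149/8)]
4. After y ≤ 19: [(9,17/5) (57/4,2) (17,2) (17,19) (12,19) (9,149/8)]
5. Canonical ring: [(9,17/5) (57/4,2) (17,2) (17,19) (12,19) (9,149/8)]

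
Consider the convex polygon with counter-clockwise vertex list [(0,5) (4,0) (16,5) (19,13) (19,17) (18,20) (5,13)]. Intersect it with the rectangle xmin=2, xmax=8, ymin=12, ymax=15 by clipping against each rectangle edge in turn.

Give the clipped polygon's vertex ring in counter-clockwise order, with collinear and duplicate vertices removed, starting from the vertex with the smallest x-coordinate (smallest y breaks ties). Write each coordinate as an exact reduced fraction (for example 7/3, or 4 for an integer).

Clipped polygon: [(35/8,12) (8,12) (8,190/13) (5,13)]

1. After x ≥ 2: [(2,41/5) (2,5/2) (4,0) (16,5) (19,13) (19,17) (18,20) (5,13)]
2. After x ≤ 8: [(2,41/5) (2,5/2) (4,0) (8,5/3) (8,190/13) (5,13)]
3. After y ≥ 12: [(35/8,12) (8,12) (8,190/13) (5,13)]
4. After y ≤ 15: [(35/8,12) (8,12) (8,190/13) (5,13)]
5. Canonical ring: [(35/8,12) (8,12) (8,190/13) (5,13)]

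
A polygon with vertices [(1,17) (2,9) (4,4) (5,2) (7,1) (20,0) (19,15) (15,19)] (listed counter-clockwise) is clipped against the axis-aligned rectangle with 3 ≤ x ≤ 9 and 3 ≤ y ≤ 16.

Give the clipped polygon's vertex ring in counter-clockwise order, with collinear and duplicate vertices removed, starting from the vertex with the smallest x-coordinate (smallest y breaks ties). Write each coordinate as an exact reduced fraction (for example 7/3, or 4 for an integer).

1. After x ≥ 3: [(3,121/7) (3,13/2) (4,4) (5,2) (7,1) (20,0) (19,15) (15,19)]
2. After x ≤ 9: [(9,127/7) (3,121/7) (3,13/2) (4,4) (5,2) (7,1) (9,11/13)]
3. After y ≥ 3: [(9,3) (9,127/7) (3,121/7) (3,13/2) (4,4) (9/2,3)]
4. After y ≤ 16: [(9,3) (9,16) (3,16) (3,13/2) (4,4) (9/2,3)]
5. Canonical ring: [(3,13/2) (4,4) (9/2,3) (9,3) (9,16) (3,16)]

Clipped polygon: [(3,13/2) (4,4) (9/2,3) (9,3) (9,16) (3,16)]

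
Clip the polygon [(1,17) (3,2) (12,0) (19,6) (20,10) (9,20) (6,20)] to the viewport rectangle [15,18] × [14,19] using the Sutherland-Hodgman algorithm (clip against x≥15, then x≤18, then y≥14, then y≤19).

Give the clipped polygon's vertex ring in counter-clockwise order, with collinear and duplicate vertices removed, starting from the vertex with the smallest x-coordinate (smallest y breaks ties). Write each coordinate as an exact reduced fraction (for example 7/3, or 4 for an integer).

1. After x ≥ 15: [(15,18/7) (19,6) (20,10) (15,160/11)]
2. After x ≤ 18: [(15,18/7) (18,36/7) (18,130/11) (15,160/11)]
3. After y ≥ 14: [(15,14) (78/5,14) (15,160/11)]
4. After y ≤ 19: [(15,14) (78/5,14) (15,160/11)]
5. Canonical ring: [(15,14) (78/5,14) (15,160/11)]

Clipped polygon: [(15,14) (78/5,14) (15,160/11)]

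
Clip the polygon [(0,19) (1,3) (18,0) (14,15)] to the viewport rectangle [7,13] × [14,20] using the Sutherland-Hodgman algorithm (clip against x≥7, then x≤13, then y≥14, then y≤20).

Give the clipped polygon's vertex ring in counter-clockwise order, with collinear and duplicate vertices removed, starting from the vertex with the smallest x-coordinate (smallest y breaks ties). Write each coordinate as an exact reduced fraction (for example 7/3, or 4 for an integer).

Clipped polygon: [(7,14) (13,14) (13,107/7) (7,17)]

1. After x ≥ 7: [(7,17) (7,33/17) (18,0) (14,15)]
2. After x ≤ 13: [(13,107/7) (7,17) (7,33/17) (13,15/17)]
3. After y ≥ 14: [(13,14) (13,107/7) (7,17) (7,14)]
4. After y ≤ 20: [(13,14) (13,107/7) (7,17) (7,14)]
5. Canonical ring: [(7,14) (13,14) (13,107/7) (7,17)]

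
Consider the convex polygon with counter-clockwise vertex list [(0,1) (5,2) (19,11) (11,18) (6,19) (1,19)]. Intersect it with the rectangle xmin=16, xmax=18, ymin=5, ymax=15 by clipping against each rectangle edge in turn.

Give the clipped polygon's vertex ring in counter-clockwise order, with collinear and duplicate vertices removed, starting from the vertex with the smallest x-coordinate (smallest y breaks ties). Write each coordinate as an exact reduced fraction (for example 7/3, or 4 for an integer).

1. After x ≥ 16: [(16,127/14) (19,11) (16,109/8)]
2. After x ≤ 18: [(16,127/14) (18,145/14) (18,95/8) (16,109/8)]
3. After y ≥ 5: [(16,127/14) (18,145/14) (18,95/8) (16,109/8)]
4. After y ≤ 15: [(16,127/14) (18,145/14) (18,95/8) (16,109/8)]
5. Canonical ring: [(16,127/14) (18,145/14) (18,95/8) (16,109/8)]

Clipped polygon: [(16,127/14) (18,145/14) (18,95/8) (16,109/8)]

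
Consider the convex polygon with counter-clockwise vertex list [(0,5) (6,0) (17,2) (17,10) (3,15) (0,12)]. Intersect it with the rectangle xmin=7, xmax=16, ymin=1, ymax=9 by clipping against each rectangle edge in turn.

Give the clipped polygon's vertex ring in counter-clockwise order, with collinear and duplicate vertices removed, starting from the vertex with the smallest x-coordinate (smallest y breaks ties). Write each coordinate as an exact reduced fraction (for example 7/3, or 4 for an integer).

Clipped polygon: [(7,1) (23/2,1) (16,20/11) (16,9) (7,9)]

1. After x ≥ 7: [(7,2/11) (17,2) (17,10) (7,95/7)]
2. After x ≤ 16: [(7,2/11) (16,20/11) (16,145/14) (7,95/7)]
3. After y ≥ 1: [(7,1) (23/2,1) (16,20/11) (16,145/14) (7,95/7)]
4. After y ≤ 9: [(7,9) (7,1) (23/2,1) (16,20/11) (16,9)]
5. Canonical ring: [(7,1) (23/2,1) (16,20/11) (16,9) (7,9)]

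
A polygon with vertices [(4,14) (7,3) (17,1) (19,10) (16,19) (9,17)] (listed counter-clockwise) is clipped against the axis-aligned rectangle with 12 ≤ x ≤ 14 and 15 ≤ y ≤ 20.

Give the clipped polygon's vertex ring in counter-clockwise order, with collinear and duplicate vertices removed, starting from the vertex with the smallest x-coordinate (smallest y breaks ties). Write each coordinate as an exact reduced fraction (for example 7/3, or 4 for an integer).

Clipped polygon: [(12,15) (14,15) (14,129/7) (12,125/7)]

1. After x ≥ 12: [(12,2) (17,1) (19,10) (16,19) (12,125/7)]
2. After x ≤ 14: [(12,2) (14,8/5) (14,129/7) (12,125/7)]
3. After y ≥ 15: [(12,15) (14,15) (14,129/7) (12,125/7)]
4. After y ≤ 20: [(12,15) (14,15) (14,129/7) (12,125/7)]
5. Canonical ring: [(12,15) (14,15) (14,129/7) (12,125/7)]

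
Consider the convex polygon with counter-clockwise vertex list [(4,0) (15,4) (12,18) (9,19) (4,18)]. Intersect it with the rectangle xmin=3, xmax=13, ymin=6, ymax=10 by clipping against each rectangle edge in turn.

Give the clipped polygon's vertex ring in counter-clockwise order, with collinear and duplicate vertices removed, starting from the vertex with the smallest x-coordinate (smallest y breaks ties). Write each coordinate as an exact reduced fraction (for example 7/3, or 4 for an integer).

1. After x ≥ 3: [(4,0) (15,4) (12,18) (9,19) (4,18)]
2. After x ≤ 13: [(4,0) (13,36/11) (13,40/3) (12,18) (9,19) (4,18)]
3. After y ≥ 6: [(4,6) (13,6) (13,40/3) (12,18) (9,19) (4,18)]
4. After y ≤ 10: [(4,10) (4,6) (13,6) (13,10)]
5. Canonical ring: [(4,6) (13,6) (13,10) (4,10)]

Clipped polygon: [(4,6) (13,6) (13,10) (4,10)]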